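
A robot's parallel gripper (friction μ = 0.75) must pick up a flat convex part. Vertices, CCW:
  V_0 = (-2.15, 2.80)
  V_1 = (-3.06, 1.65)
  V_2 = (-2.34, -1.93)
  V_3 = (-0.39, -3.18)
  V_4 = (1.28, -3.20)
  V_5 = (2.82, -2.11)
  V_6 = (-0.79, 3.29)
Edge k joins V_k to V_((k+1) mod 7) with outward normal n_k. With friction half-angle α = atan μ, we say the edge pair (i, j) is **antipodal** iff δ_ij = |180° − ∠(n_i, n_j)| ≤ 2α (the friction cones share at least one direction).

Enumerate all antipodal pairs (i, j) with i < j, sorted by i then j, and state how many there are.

count = 10; pairs: (0,3), (0,4), (0,5), (1,4), (1,5), (2,5), (2,6), (3,5), (3,6), (4,6)

α = atan 0.75 = 36.87°;  2α = 73.74°
n_0 = (-0.7842, +0.6205)
n_1 = (-0.9804, -0.1972)
n_2 = (-0.5397, -0.8419)
n_3 = (-0.0120, -0.9999)
n_4 = (+0.5777, -0.8162)
n_5 = (+0.8313, +0.5558)
n_6 = (-0.3390, +0.9408)
  (0,1): δ = 130.27°  ·
  (0,2): δ = 84.31°  ·
  (0,3): δ = 52.33°  ✓
  (0,4): δ = 16.35°  ✓
  (0,5): δ = 72.12°  ✓
  (0,6): δ = 148.17°  ·
  (1,2): δ = 134.03°  ·
  (1,3): δ = 102.06°  ·
  (1,4): δ = 66.08°  ✓
  (1,5): δ = 22.39°  ✓
  (1,6): δ = 98.44°  ·
  (2,3): δ = 148.03°  ·
  (2,4): δ = 112.05°  ·
  (2,5): δ = 23.58°  ✓
  (2,6): δ = 52.47°  ✓
  (3,4): δ = 144.02°  ·
  (3,5): δ = 55.55°  ✓
  (3,6): δ = 20.50°  ✓
  (4,5): δ = 91.53°  ·
  (4,6): δ = 15.48°  ✓
  (5,6): δ = 103.95°  ·
antipodal pairs: 10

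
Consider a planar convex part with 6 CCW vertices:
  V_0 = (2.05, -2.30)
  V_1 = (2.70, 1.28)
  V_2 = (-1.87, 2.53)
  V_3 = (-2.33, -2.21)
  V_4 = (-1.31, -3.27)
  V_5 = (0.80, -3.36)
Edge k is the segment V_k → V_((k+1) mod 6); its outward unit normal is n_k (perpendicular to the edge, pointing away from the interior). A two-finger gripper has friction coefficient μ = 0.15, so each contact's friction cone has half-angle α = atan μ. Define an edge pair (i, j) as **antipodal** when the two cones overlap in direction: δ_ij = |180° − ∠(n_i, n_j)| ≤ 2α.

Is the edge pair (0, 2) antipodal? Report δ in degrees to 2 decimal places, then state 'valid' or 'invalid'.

α = atan 0.15 = 8.53°;  2α = 17.06°
edge 0: e_0 = (+0.65, +3.58);  n_0 = (+0.9839, -0.1786)
edge 2: e_2 = (-0.46, -4.74);  n_2 = (-0.9953, +0.0966)
∠(n_0, n_2) = 175.25°
δ = |180° − 175.25°| = 4.75°
4.75° ≤ 2α = 17.06°  →  valid

δ = 4.75°, valid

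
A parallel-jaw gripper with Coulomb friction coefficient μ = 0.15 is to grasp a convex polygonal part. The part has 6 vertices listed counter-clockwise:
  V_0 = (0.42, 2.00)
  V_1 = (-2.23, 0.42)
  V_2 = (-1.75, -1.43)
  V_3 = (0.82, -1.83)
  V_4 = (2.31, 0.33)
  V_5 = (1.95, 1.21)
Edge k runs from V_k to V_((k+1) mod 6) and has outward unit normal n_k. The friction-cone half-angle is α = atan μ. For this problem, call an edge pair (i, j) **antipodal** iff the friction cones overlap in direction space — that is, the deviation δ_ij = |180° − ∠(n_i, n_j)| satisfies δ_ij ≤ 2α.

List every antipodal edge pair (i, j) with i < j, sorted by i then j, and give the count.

count = 1; pairs: (1,4)

α = atan 0.15 = 8.53°;  2α = 17.06°
n_0 = (-0.5121, +0.8589)
n_1 = (-0.9679, -0.2511)
n_2 = (-0.1538, -0.9881)
n_3 = (+0.8232, -0.5678)
n_4 = (+0.9255, +0.3786)
n_5 = (+0.4588, +0.8885)
  (0,1): δ = 106.26°  ·
  (0,2): δ = 39.65°  ·
  (0,3): δ = 24.60°  ·
  (0,4): δ = 81.44°  ·
  (0,5): δ = 121.89°  ·
  (1,2): δ = 113.39°  ·
  (1,3): δ = 49.14°  ·
  (1,4): δ = 7.70°  ✓
  (1,5): δ = 48.15°  ·
  (2,3): δ = 115.75°  ·
  (2,4): δ = 58.90°  ·
  (2,5): δ = 18.46°  ·
  (3,4): δ = 123.15°  ·
  (3,5): δ = 82.71°  ·
  (4,5): δ = 139.56°  ·
antipodal pairs: 1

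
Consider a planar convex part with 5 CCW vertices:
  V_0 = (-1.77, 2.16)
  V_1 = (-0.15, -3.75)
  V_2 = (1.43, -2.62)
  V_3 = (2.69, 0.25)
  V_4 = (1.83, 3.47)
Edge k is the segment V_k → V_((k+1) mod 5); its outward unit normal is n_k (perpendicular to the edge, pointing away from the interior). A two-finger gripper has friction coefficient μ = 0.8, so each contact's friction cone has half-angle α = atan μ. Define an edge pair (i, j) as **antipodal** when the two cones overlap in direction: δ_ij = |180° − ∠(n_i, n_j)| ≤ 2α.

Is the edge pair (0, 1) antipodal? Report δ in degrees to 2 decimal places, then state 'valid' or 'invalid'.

δ = 69.76°, valid

α = atan 0.8 = 38.66°;  2α = 77.32°
edge 0: e_0 = (+1.62, -5.91);  n_0 = (-0.9644, -0.2644)
edge 1: e_1 = (+1.58, +1.13);  n_1 = (+0.5817, -0.8134)
∠(n_0, n_1) = 110.24°
δ = |180° − 110.24°| = 69.76°
69.76° ≤ 2α = 77.32°  →  valid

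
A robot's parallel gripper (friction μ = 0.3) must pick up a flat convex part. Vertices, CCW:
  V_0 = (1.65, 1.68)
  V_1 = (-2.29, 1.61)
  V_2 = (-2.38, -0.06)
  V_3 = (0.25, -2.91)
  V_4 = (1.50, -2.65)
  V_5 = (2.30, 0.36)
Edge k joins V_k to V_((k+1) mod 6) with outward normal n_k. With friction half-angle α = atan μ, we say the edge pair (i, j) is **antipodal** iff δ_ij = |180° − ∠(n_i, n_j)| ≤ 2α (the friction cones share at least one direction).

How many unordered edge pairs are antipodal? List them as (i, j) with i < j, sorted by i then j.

α = atan 0.3 = 16.70°;  2α = 33.40°
n_0 = (-0.0178, +0.9998)
n_1 = (-0.9986, +0.0538)
n_2 = (-0.7349, -0.6782)
n_3 = (+0.2036, -0.9790)
n_4 = (+0.9664, -0.2569)
n_5 = (+0.8971, +0.4418)
  (0,1): δ = 94.10°  ·
  (0,2): δ = 48.32°  ·
  (0,3): δ = 10.73°  ✓
  (0,4): δ = 74.10°  ·
  (0,5): δ = 115.20°  ·
  (1,2): δ = 134.21°  ·
  (1,3): δ = 75.17°  ·
  (1,4): δ = 11.80°  ✓
  (1,5): δ = 29.30°  ✓
  (2,3): δ = 120.95°  ·
  (2,4): δ = 57.59°  ·
  (2,5): δ = 16.48°  ✓
  (3,4): δ = 116.63°  ·
  (3,5): δ = 75.53°  ·
  (4,5): δ = 138.90°  ·
antipodal pairs: 4

count = 4; pairs: (0,3), (1,4), (1,5), (2,5)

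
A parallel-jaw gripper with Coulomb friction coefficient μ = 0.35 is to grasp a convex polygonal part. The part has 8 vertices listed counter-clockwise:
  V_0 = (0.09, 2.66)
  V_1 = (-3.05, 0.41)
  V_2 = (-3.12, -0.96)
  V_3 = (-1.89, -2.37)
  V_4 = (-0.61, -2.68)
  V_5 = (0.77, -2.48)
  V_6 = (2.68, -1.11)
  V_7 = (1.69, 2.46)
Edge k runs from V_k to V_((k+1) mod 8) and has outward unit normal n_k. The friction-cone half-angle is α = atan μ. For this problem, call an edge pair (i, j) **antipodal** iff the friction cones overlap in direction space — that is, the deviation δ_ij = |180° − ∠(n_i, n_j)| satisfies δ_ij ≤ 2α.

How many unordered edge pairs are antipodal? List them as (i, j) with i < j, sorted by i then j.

α = atan 0.35 = 19.29°;  2α = 38.58°
n_0 = (-0.5825, +0.8129)
n_1 = (-0.9987, +0.0510)
n_2 = (-0.7536, -0.6574)
n_3 = (-0.2354, -0.9719)
n_4 = (+0.1434, -0.9897)
n_5 = (+0.5828, -0.8126)
n_6 = (+0.9636, +0.2672)
n_7 = (+0.1240, +0.9923)
  (0,1): δ = 128.55°  ·
  (0,2): δ = 84.52°  ·
  (0,3): δ = 49.24°  ·
  (0,4): δ = 27.38°  ✓
  (0,5): δ = 0.03°  ✓
  (0,6): δ = 69.88°  ·
  (0,7): δ = 137.25°  ·
  (1,2): δ = 135.98°  ·
  (1,3): δ = 100.69°  ·
  (1,4): δ = 78.83°  ·
  (1,5): δ = 51.42°  ·
  (1,6): δ = 18.42°  ✓
  (1,7): δ = 85.80°  ·
  (2,3): δ = 144.71°  ·
  (2,4): δ = 122.85°  ·
  (2,5): δ = 95.45°  ·
  (2,6): δ = 25.60°  ✓
  (2,7): δ = 41.78°  ·
  (3,4): δ = 158.14°  ·
  (3,5): δ = 130.73°  ·
  (3,6): δ = 60.89°  ·
  (3,7): δ = 6.49°  ✓
  (4,5): δ = 152.60°  ·
  (4,6): δ = 82.75°  ·
  (4,7): δ = 15.37°  ✓
  (5,6): δ = 110.15°  ·
  (5,7): δ = 42.78°  ·
  (6,7): δ = 112.62°  ·
antipodal pairs: 6

count = 6; pairs: (0,4), (0,5), (1,6), (2,6), (3,7), (4,7)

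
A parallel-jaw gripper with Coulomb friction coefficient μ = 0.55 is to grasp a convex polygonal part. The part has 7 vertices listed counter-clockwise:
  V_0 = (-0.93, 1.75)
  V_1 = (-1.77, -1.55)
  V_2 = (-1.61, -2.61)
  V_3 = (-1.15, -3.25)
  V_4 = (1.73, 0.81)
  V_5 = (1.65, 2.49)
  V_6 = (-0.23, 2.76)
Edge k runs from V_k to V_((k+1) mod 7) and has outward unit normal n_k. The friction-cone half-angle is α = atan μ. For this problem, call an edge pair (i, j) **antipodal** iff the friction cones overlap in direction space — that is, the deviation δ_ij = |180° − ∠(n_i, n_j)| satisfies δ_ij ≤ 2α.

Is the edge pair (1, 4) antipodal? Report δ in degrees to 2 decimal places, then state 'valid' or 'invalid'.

α = atan 0.55 = 28.81°;  2α = 57.62°
edge 1: e_1 = (+0.16, -1.06);  n_1 = (-0.9888, -0.1493)
edge 4: e_4 = (-0.08, +1.68);  n_4 = (+0.9989, +0.0476)
∠(n_1, n_4) = 174.14°
δ = |180° − 174.14°| = 5.86°
5.86° ≤ 2α = 57.62°  →  valid

δ = 5.86°, valid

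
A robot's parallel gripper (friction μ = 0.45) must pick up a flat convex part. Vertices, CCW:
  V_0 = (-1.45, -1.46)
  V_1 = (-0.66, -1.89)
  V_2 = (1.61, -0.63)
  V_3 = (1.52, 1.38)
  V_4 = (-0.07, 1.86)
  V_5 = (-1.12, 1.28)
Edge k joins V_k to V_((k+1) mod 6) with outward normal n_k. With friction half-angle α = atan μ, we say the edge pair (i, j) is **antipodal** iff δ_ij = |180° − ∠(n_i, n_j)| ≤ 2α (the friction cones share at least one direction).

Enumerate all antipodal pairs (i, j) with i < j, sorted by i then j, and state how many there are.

α = atan 0.45 = 24.23°;  2α = 48.46°
n_0 = (-0.4781, -0.8783)
n_1 = (+0.4853, -0.8743)
n_2 = (+0.9990, +0.0447)
n_3 = (+0.2890, +0.9573)
n_4 = (-0.4835, +0.8753)
n_5 = (-0.9928, +0.1196)
  (0,1): δ = 122.41°  ·
  (0,2): δ = 58.88°  ·
  (0,3): δ = 11.76°  ✓
  (0,4): δ = 57.48°  ·
  (0,5): δ = 111.69°  ·
  (1,2): δ = 116.47°  ·
  (1,3): δ = 45.83°  ✓
  (1,4): δ = 0.12°  ✓
  (1,5): δ = 54.10°  ·
  (2,3): δ = 109.36°  ·
  (2,4): δ = 63.65°  ·
  (2,5): δ = 9.43°  ✓
  (3,4): δ = 134.29°  ·
  (3,5): δ = 80.07°  ·
  (4,5): δ = 125.78°  ·
antipodal pairs: 4

count = 4; pairs: (0,3), (1,3), (1,4), (2,5)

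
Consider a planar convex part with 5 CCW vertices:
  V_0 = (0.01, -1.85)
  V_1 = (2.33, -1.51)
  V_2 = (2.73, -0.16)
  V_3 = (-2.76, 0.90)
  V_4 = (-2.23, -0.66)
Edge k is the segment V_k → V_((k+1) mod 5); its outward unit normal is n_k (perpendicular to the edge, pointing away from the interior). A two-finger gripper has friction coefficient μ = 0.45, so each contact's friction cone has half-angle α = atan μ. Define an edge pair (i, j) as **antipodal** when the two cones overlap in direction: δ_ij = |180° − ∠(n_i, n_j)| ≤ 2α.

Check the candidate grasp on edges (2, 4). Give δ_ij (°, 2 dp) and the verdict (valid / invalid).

α = atan 0.45 = 24.23°;  2α = 48.46°
edge 2: e_2 = (-5.49, +1.06);  n_2 = (+0.1896, +0.9819)
edge 4: e_4 = (+2.24, -1.19);  n_4 = (-0.4692, -0.8831)
∠(n_2, n_4) = 162.95°
δ = |180° − 162.95°| = 17.05°
17.05° ≤ 2α = 48.46°  →  valid

δ = 17.05°, valid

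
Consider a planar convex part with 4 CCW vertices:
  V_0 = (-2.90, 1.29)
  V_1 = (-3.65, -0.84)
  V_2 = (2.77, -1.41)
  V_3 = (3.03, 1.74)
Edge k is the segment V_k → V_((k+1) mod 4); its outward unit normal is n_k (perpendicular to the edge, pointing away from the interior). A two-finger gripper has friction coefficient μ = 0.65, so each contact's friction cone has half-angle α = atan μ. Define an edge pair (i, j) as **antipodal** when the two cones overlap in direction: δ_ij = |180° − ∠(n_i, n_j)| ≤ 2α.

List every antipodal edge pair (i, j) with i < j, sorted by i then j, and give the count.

α = atan 0.65 = 33.02°;  2α = 66.05°
n_0 = (-0.9432, +0.3321)
n_1 = (-0.0884, -0.9961)
n_2 = (+0.9966, -0.0823)
n_3 = (-0.0757, +0.9971)
  (0,1): δ = 75.68°  ·
  (0,2): δ = 14.68°  ✓
  (0,3): δ = 113.74°  ·
  (1,2): δ = 89.64°  ·
  (1,3): δ = 9.41°  ✓
  (2,3): δ = 80.94°  ·
antipodal pairs: 2

count = 2; pairs: (0,2), (1,3)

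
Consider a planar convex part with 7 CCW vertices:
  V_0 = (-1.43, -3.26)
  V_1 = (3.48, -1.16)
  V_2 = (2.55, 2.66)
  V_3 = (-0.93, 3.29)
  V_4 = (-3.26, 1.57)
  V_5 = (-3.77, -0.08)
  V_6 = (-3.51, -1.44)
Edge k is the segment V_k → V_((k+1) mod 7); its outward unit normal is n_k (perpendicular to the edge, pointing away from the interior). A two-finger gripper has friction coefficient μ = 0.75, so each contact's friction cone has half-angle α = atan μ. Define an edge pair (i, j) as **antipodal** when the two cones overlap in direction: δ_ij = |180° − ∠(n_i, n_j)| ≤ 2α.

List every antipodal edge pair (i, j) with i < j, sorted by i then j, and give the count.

count = 9; pairs: (0,2), (0,3), (0,4), (1,3), (1,4), (1,5), (1,6), (2,5), (2,6)

α = atan 0.75 = 36.87°;  2α = 73.74°
n_0 = (+0.3932, -0.9194)
n_1 = (+0.9716, +0.2365)
n_2 = (+0.1781, +0.9840)
n_3 = (-0.5939, +0.8045)
n_4 = (-0.9554, +0.2953)
n_5 = (-0.9822, -0.1878)
n_6 = (-0.6585, -0.7526)
  (0,1): δ = 99.47°  ·
  (0,2): δ = 33.42°  ✓
  (0,3): δ = 13.28°  ✓
  (0,4): δ = 49.67°  ✓
  (0,5): δ = 77.67°  ·
  (0,6): δ = 115.66°  ·
  (1,2): δ = 113.94°  ·
  (1,3): δ = 67.25°  ✓
  (1,4): δ = 30.86°  ✓
  (1,5): δ = 2.86°  ✓
  (1,6): δ = 35.13°  ✓
  (2,3): δ = 133.30°  ·
  (2,4): δ = 96.91°  ·
  (2,5): δ = 68.92°  ✓
  (2,6): δ = 30.92°  ✓
  (3,4): δ = 143.61°  ·
  (3,5): δ = 115.61°  ·
  (3,6): δ = 77.62°  ·
  (4,5): δ = 152.00°  ·
  (4,6): δ = 114.01°  ·
  (5,6): δ = 142.01°  ·
antipodal pairs: 9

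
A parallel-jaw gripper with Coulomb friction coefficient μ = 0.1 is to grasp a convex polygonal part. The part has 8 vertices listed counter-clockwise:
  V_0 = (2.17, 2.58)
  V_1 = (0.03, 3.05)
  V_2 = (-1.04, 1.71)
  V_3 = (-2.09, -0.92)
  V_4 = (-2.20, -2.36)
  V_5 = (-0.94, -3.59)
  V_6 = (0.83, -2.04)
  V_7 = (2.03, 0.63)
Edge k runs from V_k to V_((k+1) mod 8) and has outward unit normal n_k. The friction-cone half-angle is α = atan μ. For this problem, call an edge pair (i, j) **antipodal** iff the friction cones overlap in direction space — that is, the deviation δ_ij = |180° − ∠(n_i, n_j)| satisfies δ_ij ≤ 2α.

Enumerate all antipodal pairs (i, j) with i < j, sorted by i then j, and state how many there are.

α = atan 0.1 = 5.71°;  2α = 11.42°
n_0 = (+0.2145, +0.9767)
n_1 = (-0.7814, +0.6240)
n_2 = (-0.9287, +0.3708)
n_3 = (-0.9971, +0.0762)
n_4 = (-0.6985, -0.7156)
n_5 = (+0.6588, -0.7523)
n_6 = (+0.9121, -0.4099)
n_7 = (+0.9974, -0.0716)
  (0,1): δ = 116.22°  ·
  (0,2): δ = 99.38°  ·
  (0,3): δ = 81.98°  ·
  (0,4): δ = 31.92°  ·
  (0,5): δ = 53.60°  ·
  (0,6): δ = 78.19°  ·
  (0,7): δ = 98.28°  ·
  (1,2): δ = 163.16°  ·
  (1,3): δ = 145.76°  ·
  (1,4): δ = 95.70°  ·
  (1,5): δ = 10.18°  ✓
  (1,6): δ = 14.41°  ·
  (1,7): δ = 34.50°  ·
  (2,3): δ = 162.60°  ·
  (2,4): δ = 112.55°  ·
  (2,5): δ = 27.03°  ·
  (2,6): δ = 2.44°  ✓
  (2,7): δ = 17.66°  ·
  (3,4): δ = 129.94°  ·
  (3,5): δ = 44.42°  ·
  (3,6): δ = 19.83°  ·
  (3,7): δ = 0.26°  ✓
  (4,5): δ = 94.48°  ·
  (4,6): δ = 69.89°  ·
  (4,7): δ = 49.80°  ·
  (5,6): δ = 155.41°  ·
  (5,7): δ = 135.32°  ·
  (6,7): δ = 159.91°  ·
antipodal pairs: 3

count = 3; pairs: (1,5), (2,6), (3,7)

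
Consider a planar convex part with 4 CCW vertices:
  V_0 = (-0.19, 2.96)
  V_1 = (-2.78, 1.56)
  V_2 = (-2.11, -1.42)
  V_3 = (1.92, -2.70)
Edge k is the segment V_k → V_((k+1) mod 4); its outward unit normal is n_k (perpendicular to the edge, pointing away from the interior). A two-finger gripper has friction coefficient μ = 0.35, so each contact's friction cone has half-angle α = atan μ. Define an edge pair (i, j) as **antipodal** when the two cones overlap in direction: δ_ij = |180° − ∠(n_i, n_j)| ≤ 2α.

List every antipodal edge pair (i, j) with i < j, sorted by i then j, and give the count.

α = atan 0.35 = 19.29°;  2α = 38.58°
n_0 = (-0.4755, +0.8797)
n_1 = (-0.9756, -0.2194)
n_2 = (-0.3027, -0.9531)
n_3 = (+0.9370, +0.3493)
  (0,1): δ = 105.72°  ·
  (0,2): δ = 46.01°  ·
  (0,3): δ = 82.05°  ·
  (1,2): δ = 120.29°  ·
  (1,3): δ = 7.77°  ✓
  (2,3): δ = 51.93°  ·
antipodal pairs: 1

count = 1; pairs: (1,3)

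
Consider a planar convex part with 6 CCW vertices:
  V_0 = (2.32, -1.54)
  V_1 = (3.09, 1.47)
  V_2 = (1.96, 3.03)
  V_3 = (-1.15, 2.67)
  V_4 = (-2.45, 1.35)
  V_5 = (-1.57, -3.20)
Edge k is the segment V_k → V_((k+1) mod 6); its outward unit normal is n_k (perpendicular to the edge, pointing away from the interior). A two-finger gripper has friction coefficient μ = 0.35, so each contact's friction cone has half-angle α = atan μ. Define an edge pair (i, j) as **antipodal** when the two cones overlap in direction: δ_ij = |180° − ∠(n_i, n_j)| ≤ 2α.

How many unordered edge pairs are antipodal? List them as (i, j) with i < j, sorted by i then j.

α = atan 0.35 = 19.29°;  2α = 38.58°
n_0 = (+0.9688, -0.2478)
n_1 = (+0.8099, +0.5866)
n_2 = (-0.1150, +0.9934)
n_3 = (-0.7125, +0.7017)
n_4 = (-0.9818, -0.1899)
n_5 = (+0.3925, -0.9198)
  (0,1): δ = 129.73°  ·
  (0,2): δ = 69.05°  ·
  (0,3): δ = 30.21°  ✓
  (0,4): δ = 25.30°  ✓
  (0,5): δ = 127.46°  ·
  (1,2): δ = 119.32°  ·
  (1,3): δ = 80.48°  ·
  (1,4): δ = 24.97°  ✓
  (1,5): δ = 77.19°  ·
  (2,3): δ = 141.17°  ·
  (2,4): δ = 85.66°  ·
  (2,5): δ = 16.51°  ✓
  (3,4): δ = 124.49°  ·
  (3,5): δ = 22.33°  ✓
  (4,5): δ = 77.84°  ·
antipodal pairs: 5

count = 5; pairs: (0,3), (0,4), (1,4), (2,5), (3,5)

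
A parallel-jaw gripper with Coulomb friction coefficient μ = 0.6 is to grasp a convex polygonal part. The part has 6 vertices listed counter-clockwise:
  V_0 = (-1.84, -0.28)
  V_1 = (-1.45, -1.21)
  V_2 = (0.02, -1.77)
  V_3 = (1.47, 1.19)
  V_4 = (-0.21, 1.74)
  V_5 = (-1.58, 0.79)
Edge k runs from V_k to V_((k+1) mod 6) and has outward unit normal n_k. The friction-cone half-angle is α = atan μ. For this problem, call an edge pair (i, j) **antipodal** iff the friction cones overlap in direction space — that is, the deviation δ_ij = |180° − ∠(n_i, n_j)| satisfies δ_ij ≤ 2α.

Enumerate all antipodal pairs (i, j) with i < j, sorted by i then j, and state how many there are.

α = atan 0.6 = 30.96°;  2α = 61.93°
n_0 = (-0.9222, -0.3867)
n_1 = (-0.3560, -0.9345)
n_2 = (+0.8980, -0.4399)
n_3 = (+0.3111, +0.9504)
n_4 = (-0.5698, +0.8218)
n_5 = (-0.9717, +0.2361)
  (0,1): δ = 133.61°  ·
  (0,2): δ = 48.85°  ✓
  (0,3): δ = 49.12°  ✓
  (0,4): δ = 101.99°  ·
  (0,5): δ = 143.59°  ·
  (1,2): δ = 95.24°  ·
  (1,3): δ = 2.73°  ✓
  (1,4): δ = 55.59°  ✓
  (1,5): δ = 97.20°  ·
  (2,3): δ = 82.03°  ·
  (2,4): δ = 29.16°  ✓
  (2,5): δ = 12.44°  ✓
  (3,4): δ = 127.13°  ·
  (3,5): δ = 85.53°  ·
  (4,5): δ = 138.40°  ·
antipodal pairs: 6

count = 6; pairs: (0,2), (0,3), (1,3), (1,4), (2,4), (2,5)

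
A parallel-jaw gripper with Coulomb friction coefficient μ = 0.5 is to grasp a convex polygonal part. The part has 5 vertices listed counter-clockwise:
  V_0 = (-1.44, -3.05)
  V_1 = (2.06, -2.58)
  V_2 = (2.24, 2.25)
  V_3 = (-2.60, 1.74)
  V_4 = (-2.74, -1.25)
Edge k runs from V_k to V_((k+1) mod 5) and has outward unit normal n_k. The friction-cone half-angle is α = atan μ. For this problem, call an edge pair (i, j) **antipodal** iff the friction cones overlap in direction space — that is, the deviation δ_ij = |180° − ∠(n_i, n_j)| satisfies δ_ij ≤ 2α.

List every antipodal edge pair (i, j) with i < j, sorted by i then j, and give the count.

α = atan 0.5 = 26.57°;  2α = 53.13°
n_0 = (+0.1331, -0.9911)
n_1 = (+0.9993, -0.0372)
n_2 = (-0.1048, +0.9945)
n_3 = (-0.9989, +0.0468)
n_4 = (-0.8107, -0.5855)
  (0,1): δ = 99.78°  ·
  (0,2): δ = 1.63°  ✓
  (0,3): δ = 79.67°  ·
  (0,4): δ = 118.19°  ·
  (1,2): δ = 81.85°  ·
  (1,3): δ = 0.55°  ✓
  (1,4): δ = 37.97°  ✓
  (2,3): δ = 98.70°  ·
  (2,4): δ = 60.18°  ·
  (3,4): δ = 141.48°  ·
antipodal pairs: 3

count = 3; pairs: (0,2), (1,3), (1,4)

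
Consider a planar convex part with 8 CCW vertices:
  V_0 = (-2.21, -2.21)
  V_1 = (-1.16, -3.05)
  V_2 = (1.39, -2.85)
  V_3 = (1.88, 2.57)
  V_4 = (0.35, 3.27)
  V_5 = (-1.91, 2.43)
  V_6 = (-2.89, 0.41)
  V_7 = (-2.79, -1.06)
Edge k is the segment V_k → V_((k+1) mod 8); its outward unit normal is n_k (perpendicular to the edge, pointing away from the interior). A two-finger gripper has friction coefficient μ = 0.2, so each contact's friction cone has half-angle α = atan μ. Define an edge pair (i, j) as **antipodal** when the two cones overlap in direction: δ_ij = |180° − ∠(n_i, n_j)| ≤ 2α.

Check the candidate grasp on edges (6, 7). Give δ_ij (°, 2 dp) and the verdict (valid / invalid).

α = atan 0.2 = 11.31°;  2α = 22.62°
edge 6: e_6 = (+0.10, -1.47);  n_6 = (-0.9977, -0.0679)
edge 7: e_7 = (+0.58, -1.15);  n_7 = (-0.8929, -0.4503)
∠(n_6, n_7) = 22.87°
δ = |180° − 22.87°| = 157.13°
157.13° > 2α = 22.62°  →  invalid

δ = 157.13°, invalid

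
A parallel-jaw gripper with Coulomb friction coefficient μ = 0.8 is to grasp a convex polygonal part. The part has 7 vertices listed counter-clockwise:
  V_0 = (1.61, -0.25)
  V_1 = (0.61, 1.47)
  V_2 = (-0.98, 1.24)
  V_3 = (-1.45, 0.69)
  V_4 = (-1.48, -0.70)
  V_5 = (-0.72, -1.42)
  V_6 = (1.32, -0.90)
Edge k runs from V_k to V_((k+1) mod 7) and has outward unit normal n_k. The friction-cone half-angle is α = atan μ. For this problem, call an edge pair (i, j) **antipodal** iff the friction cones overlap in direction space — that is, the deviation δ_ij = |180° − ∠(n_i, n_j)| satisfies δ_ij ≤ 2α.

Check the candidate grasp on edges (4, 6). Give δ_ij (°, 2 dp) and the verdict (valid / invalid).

α = atan 0.8 = 38.66°;  2α = 77.32°
edge 4: e_4 = (+0.76, -0.72);  n_4 = (-0.6877, -0.7260)
edge 6: e_6 = (+0.29, +0.65);  n_6 = (+0.9132, -0.4074)
∠(n_4, n_6) = 109.41°
δ = |180° − 109.41°| = 70.59°
70.59° ≤ 2α = 77.32°  →  valid

δ = 70.59°, valid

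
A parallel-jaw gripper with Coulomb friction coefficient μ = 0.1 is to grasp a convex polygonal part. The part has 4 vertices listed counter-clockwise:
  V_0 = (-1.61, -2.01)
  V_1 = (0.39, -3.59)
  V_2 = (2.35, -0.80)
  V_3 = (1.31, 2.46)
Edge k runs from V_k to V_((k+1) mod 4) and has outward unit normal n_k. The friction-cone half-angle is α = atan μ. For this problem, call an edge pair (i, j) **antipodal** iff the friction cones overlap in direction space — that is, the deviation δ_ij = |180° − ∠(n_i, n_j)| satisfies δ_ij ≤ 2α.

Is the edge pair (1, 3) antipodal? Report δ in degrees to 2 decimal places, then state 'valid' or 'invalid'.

δ = 1.93°, valid

α = atan 0.1 = 5.71°;  2α = 11.42°
edge 1: e_1 = (+1.96, +2.79);  n_1 = (+0.8183, -0.5748)
edge 3: e_3 = (-2.92, -4.47);  n_3 = (-0.8372, +0.5469)
∠(n_1, n_3) = 178.07°
δ = |180° − 178.07°| = 1.93°
1.93° ≤ 2α = 11.42°  →  valid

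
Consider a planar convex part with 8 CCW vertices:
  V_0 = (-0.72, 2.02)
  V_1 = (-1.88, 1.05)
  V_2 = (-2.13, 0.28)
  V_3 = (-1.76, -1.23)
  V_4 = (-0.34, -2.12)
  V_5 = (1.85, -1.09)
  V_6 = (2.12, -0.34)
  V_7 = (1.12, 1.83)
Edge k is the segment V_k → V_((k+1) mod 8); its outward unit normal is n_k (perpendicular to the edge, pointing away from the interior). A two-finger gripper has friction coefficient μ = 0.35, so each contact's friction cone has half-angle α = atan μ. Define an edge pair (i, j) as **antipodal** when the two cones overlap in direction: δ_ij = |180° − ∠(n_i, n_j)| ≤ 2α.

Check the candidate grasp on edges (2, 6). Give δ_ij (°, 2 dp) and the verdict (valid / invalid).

α = atan 0.35 = 19.29°;  2α = 38.58°
edge 2: e_2 = (+0.37, -1.51);  n_2 = (-0.9713, -0.2380)
edge 6: e_6 = (-1.00, +2.17);  n_6 = (+0.9082, +0.4185)
∠(n_2, n_6) = 169.03°
δ = |180° − 169.03°| = 10.97°
10.97° ≤ 2α = 38.58°  →  valid

δ = 10.97°, valid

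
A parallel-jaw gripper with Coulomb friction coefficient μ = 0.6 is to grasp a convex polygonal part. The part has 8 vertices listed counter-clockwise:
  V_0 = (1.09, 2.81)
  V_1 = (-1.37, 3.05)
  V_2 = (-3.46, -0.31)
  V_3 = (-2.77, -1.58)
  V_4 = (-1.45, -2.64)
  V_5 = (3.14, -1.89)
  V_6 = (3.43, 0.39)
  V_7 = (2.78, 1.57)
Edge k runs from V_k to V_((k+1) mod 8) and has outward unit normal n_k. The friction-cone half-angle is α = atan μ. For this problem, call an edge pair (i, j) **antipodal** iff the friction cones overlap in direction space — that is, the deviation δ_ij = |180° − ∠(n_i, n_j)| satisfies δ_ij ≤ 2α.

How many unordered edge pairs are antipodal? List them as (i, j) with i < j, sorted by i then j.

α = atan 0.6 = 30.96°;  2α = 61.93°
n_0 = (+0.0971, +0.9953)
n_1 = (-0.8491, +0.5282)
n_2 = (-0.8787, -0.4774)
n_3 = (-0.6261, -0.7797)
n_4 = (+0.1613, -0.9869)
n_5 = (+0.9920, -0.1262)
n_6 = (+0.8759, +0.4825)
n_7 = (+0.5916, +0.8063)
  (0,1): δ = 116.31°  ·
  (0,2): δ = 55.91°  ✓
  (0,3): δ = 33.19°  ✓
  (0,4): δ = 14.85°  ✓
  (0,5): δ = 88.32°  ·
  (0,6): δ = 124.42°  ·
  (0,7): δ = 149.30°  ·
  (1,2): δ = 119.60°  ·
  (1,3): δ = 96.88°  ·
  (1,4): δ = 48.84°  ✓
  (1,5): δ = 24.63°  ✓
  (1,6): δ = 60.73°  ✓
  (1,7): δ = 85.61°  ·
  (2,3): δ = 157.28°  ·
  (2,4): δ = 109.24°  ·
  (2,5): δ = 35.76°  ✓
  (2,6): δ = 0.33°  ✓
  (2,7): δ = 25.22°  ✓
  (3,4): δ = 131.95°  ·
  (3,5): δ = 58.48°  ✓
  (3,6): δ = 22.39°  ✓
  (3,7): δ = 2.50°  ✓
  (4,5): δ = 106.53°  ·
  (4,6): δ = 70.43°  ·
  (4,7): δ = 45.55°  ✓
  (5,6): δ = 143.90°  ·
  (5,7): δ = 119.02°  ·
  (6,7): δ = 155.12°  ·
antipodal pairs: 13

count = 13; pairs: (0,2), (0,3), (0,4), (1,4), (1,5), (1,6), (2,5), (2,6), (2,7), (3,5), (3,6), (3,7), (4,7)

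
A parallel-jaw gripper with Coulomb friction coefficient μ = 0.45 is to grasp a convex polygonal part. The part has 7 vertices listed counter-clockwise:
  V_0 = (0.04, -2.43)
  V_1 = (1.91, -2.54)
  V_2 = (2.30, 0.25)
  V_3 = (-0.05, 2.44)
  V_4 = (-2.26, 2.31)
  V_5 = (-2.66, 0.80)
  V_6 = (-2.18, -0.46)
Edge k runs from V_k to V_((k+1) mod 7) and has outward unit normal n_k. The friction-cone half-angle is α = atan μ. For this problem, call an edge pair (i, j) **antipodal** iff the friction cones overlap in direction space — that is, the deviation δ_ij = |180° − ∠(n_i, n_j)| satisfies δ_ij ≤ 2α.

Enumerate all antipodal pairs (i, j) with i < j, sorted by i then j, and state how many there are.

count = 7; pairs: (0,2), (0,3), (1,4), (1,5), (2,5), (2,6), (3,6)

α = atan 0.45 = 24.23°;  2α = 48.46°
n_0 = (-0.0587, -0.9983)
n_1 = (+0.9904, -0.1384)
n_2 = (+0.6818, +0.7316)
n_3 = (-0.0587, +0.9983)
n_4 = (-0.9667, +0.2561)
n_5 = (-0.9345, -0.3560)
n_6 = (-0.6637, -0.7480)
  (0,1): δ = 94.59°  ·
  (0,2): δ = 39.62°  ✓
  (0,3): δ = 6.73°  ✓
  (0,4): δ = 78.53°  ·
  (0,5): δ = 114.22°  ·
  (0,6): δ = 141.78°  ·
  (1,2): δ = 125.02°  ·
  (1,3): δ = 78.68°  ·
  (1,4): δ = 6.88°  ✓
  (1,5): δ = 28.81°  ✓
  (1,6): δ = 56.37°  ·
  (2,3): δ = 133.65°  ·
  (2,4): δ = 61.86°  ·
  (2,5): δ = 26.16°  ✓
  (2,6): δ = 1.40°  ✓
  (3,4): δ = 108.20°  ·
  (3,5): δ = 72.51°  ·
  (3,6): δ = 44.95°  ✓
  (4,5): δ = 144.31°  ·
  (4,6): δ = 116.75°  ·
  (5,6): δ = 152.44°  ·
antipodal pairs: 7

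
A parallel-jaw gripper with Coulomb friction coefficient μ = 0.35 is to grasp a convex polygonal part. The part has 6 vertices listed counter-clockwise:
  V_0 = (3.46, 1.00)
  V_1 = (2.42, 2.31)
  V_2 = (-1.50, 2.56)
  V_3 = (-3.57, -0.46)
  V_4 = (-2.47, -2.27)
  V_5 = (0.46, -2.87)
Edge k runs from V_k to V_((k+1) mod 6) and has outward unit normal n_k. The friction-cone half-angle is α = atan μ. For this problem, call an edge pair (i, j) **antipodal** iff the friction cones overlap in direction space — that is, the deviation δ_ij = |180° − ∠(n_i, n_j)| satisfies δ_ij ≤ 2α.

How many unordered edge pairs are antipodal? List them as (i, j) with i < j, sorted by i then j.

count = 3; pairs: (0,3), (1,4), (2,5)

α = atan 0.35 = 19.29°;  2α = 38.58°
n_0 = (+0.7832, +0.6218)
n_1 = (+0.0636, +0.9980)
n_2 = (-0.8248, +0.5654)
n_3 = (-0.8546, -0.5193)
n_4 = (-0.2006, -0.9797)
n_5 = (+0.7903, -0.6127)
  (0,1): δ = 132.09°  ·
  (0,2): δ = 72.87°  ·
  (0,3): δ = 7.16°  ✓
  (0,4): δ = 39.98°  ·
  (0,5): δ = 103.77°  ·
  (1,2): δ = 120.78°  ·
  (1,3): δ = 55.06°  ·
  (1,4): δ = 7.92°  ✓
  (1,5): δ = 55.87°  ·
  (2,3): δ = 114.28°  ·
  (2,4): δ = 67.15°  ·
  (2,5): δ = 3.35°  ✓
  (3,4): δ = 132.86°  ·
  (3,5): δ = 69.07°  ·
  (4,5): δ = 116.21°  ·
antipodal pairs: 3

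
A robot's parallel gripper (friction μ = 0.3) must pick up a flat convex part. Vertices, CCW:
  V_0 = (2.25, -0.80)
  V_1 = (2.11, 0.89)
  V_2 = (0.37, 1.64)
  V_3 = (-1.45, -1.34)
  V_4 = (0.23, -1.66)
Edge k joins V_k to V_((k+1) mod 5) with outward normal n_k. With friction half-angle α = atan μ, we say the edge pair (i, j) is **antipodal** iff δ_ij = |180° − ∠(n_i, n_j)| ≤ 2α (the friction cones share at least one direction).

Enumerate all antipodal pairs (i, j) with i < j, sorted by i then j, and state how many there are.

count = 1; pairs: (1,3)

α = atan 0.3 = 16.70°;  2α = 33.40°
n_0 = (+0.9966, +0.0826)
n_1 = (+0.3958, +0.9183)
n_2 = (-0.8534, +0.5212)
n_3 = (-0.1871, -0.9823)
n_4 = (+0.3917, -0.9201)
  (0,1): δ = 118.05°  ·
  (0,2): δ = 36.15°  ·
  (0,3): δ = 74.48°  ·
  (0,4): δ = 108.33°  ·
  (1,2): δ = 98.10°  ·
  (1,3): δ = 12.53°  ✓
  (1,4): δ = 46.38°  ·
  (2,3): δ = 69.37°  ·
  (2,4): δ = 35.52°  ·
  (3,4): δ = 146.15°  ·
antipodal pairs: 1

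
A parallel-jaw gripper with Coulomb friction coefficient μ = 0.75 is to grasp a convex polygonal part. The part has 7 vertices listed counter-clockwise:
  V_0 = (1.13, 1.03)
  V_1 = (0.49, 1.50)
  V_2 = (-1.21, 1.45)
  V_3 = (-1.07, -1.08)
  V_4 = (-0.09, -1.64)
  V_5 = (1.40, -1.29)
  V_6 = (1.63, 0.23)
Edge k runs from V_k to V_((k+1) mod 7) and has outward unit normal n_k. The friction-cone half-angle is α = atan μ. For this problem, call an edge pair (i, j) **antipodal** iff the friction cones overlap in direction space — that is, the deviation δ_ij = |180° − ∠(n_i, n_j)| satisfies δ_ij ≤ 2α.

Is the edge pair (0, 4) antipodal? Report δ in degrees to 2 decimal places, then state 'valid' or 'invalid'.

α = atan 0.75 = 36.87°;  2α = 73.74°
edge 0: e_0 = (-0.64, +0.47);  n_0 = (+0.5919, +0.8060)
edge 4: e_4 = (+1.49, +0.35);  n_4 = (+0.2287, -0.9735)
∠(n_0, n_4) = 130.49°
δ = |180° − 130.49°| = 49.51°
49.51° ≤ 2α = 73.74°  →  valid

δ = 49.51°, valid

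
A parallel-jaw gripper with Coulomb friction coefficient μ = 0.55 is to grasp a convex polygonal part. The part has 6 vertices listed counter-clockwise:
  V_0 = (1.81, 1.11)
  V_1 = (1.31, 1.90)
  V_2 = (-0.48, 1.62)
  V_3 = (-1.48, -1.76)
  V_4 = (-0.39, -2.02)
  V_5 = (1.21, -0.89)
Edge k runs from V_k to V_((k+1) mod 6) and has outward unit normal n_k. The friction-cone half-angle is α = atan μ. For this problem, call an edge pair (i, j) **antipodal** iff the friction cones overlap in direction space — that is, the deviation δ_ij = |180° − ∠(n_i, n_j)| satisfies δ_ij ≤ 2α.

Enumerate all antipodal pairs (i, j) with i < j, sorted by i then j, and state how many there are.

α = atan 0.55 = 28.81°;  2α = 57.62°
n_0 = (+0.8450, +0.5348)
n_1 = (-0.1545, +0.9880)
n_2 = (-0.9589, +0.2837)
n_3 = (-0.2320, -0.9727)
n_4 = (+0.5769, -0.8168)
n_5 = (+0.9578, -0.2873)
  (0,1): δ = 113.44°  ·
  (0,2): δ = 48.81°  ✓
  (0,3): δ = 44.25°  ✓
  (0,4): δ = 92.90°  ·
  (0,5): δ = 130.97°  ·
  (1,2): δ = 115.37°  ·
  (1,3): δ = 22.31°  ✓
  (1,4): δ = 26.34°  ✓
  (1,5): δ = 64.41°  ·
  (2,3): δ = 86.93°  ·
  (2,4): δ = 38.29°  ✓
  (2,5): δ = 0.22°  ✓
  (3,4): δ = 131.35°  ·
  (3,5): δ = 93.28°  ·
  (4,5): δ = 141.93°  ·
antipodal pairs: 6

count = 6; pairs: (0,2), (0,3), (1,3), (1,4), (2,4), (2,5)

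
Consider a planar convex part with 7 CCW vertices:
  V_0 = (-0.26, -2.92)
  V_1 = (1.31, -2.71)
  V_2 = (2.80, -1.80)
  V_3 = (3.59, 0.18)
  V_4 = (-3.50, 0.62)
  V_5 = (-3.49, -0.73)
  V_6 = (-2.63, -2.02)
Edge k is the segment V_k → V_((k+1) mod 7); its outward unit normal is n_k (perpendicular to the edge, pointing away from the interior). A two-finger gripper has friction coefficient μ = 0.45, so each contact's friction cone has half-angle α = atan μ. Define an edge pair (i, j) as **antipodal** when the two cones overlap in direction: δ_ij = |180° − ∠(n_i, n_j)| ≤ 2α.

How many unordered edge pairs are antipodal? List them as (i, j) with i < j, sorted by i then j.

α = atan 0.45 = 24.23°;  2α = 48.46°
n_0 = (+0.1326, -0.9912)
n_1 = (+0.5212, -0.8534)
n_2 = (+0.9288, -0.3706)
n_3 = (+0.0619, +0.9981)
n_4 = (-1.0000, -0.0074)
n_5 = (-0.8321, -0.5547)
n_6 = (-0.3550, -0.9349)
  (0,1): δ = 156.20°  ·
  (0,2): δ = 119.37°  ·
  (0,3): δ = 11.17°  ✓
  (0,4): δ = 82.81°  ·
  (0,5): δ = 116.07°  ·
  (0,6): δ = 151.59°  ·
  (1,2): δ = 143.17°  ·
  (1,3): δ = 34.97°  ✓
  (1,4): δ = 59.01°  ·
  (1,5): δ = 92.28°  ·
  (1,6): δ = 127.79°  ·
  (2,3): δ = 71.80°  ·
  (2,4): δ = 22.18°  ✓
  (2,5): δ = 55.44°  ·
  (2,6): δ = 90.96°  ·
  (3,4): δ = 86.02°  ·
  (3,5): δ = 52.76°  ·
  (3,6): δ = 17.24°  ✓
  (4,5): δ = 146.73°  ·
  (4,6): δ = 111.22°  ·
  (5,6): δ = 144.48°  ·
antipodal pairs: 4

count = 4; pairs: (0,3), (1,3), (2,4), (3,6)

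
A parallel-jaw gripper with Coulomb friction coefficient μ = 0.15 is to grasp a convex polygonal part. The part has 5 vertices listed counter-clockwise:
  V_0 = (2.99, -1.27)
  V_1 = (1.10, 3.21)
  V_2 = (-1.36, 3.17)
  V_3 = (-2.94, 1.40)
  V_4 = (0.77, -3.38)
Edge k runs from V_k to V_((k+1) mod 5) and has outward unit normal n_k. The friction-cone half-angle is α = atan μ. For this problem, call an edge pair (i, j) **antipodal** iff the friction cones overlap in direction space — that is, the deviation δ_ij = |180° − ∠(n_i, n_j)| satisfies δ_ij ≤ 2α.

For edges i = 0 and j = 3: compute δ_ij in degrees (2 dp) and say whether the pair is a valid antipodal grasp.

δ = 14.94°, valid

α = atan 0.15 = 8.53°;  2α = 17.06°
edge 0: e_0 = (-1.89, +4.48);  n_0 = (+0.9214, +0.3887)
edge 3: e_3 = (+3.71, -4.78);  n_3 = (-0.7900, -0.6131)
∠(n_0, n_3) = 165.06°
δ = |180° − 165.06°| = 14.94°
14.94° ≤ 2α = 17.06°  →  valid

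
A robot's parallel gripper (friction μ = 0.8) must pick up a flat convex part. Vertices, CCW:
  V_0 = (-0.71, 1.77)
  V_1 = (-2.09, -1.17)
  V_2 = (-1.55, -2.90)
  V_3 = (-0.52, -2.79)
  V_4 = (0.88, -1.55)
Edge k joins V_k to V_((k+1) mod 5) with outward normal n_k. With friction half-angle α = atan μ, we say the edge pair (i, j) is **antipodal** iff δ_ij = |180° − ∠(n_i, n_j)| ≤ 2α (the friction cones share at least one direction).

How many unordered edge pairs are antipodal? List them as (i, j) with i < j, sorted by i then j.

count = 6; pairs: (0,2), (0,3), (0,4), (1,3), (1,4), (2,4)

α = atan 0.8 = 38.66°;  2α = 77.32°
n_0 = (-0.9052, +0.4249)
n_1 = (-0.9546, -0.2980)
n_2 = (+0.1062, -0.9943)
n_3 = (+0.6630, -0.7486)
n_4 = (+0.9019, +0.4319)
  (0,1): δ = 137.52°  ·
  (0,2): δ = 58.76°  ✓
  (0,3): δ = 23.32°  ✓
  (0,4): δ = 50.74°  ✓
  (1,2): δ = 101.24°  ·
  (1,3): δ = 65.80°  ✓
  (1,4): δ = 8.26°  ✓
  (2,3): δ = 144.56°  ·
  (2,4): δ = 70.51°  ✓
  (3,4): δ = 105.94°  ·
antipodal pairs: 6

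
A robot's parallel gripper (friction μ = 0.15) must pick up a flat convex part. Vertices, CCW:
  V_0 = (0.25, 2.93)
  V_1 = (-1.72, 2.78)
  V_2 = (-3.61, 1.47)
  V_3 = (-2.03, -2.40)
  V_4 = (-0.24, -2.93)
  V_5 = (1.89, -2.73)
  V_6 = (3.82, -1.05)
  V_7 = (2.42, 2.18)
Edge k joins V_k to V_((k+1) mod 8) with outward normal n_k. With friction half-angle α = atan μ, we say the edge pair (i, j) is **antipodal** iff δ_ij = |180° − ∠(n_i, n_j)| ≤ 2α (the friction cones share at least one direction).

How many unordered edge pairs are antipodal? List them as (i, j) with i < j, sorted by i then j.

α = atan 0.15 = 8.53°;  2α = 17.06°
n_0 = (-0.0759, +0.9971)
n_1 = (-0.5697, +0.8219)
n_2 = (-0.9258, -0.3780)
n_3 = (-0.2839, -0.9589)
n_4 = (+0.0935, -0.9956)
n_5 = (+0.6566, -0.7543)
n_6 = (+0.9175, +0.3977)
n_7 = (+0.3267, +0.9451)
  (0,1): δ = 149.63°  ·
  (0,2): δ = 72.15°  ·
  (0,3): δ = 20.85°  ·
  (0,4): δ = 1.01°  ✓
  (0,5): δ = 36.68°  ·
  (0,6): δ = 109.08°  ·
  (0,7): δ = 156.58°  ·
  (1,2): δ = 102.52°  ·
  (1,3): δ = 51.22°  ·
  (1,4): δ = 29.36°  ·
  (1,5): δ = 6.31°  ✓
  (1,6): δ = 78.71°  ·
  (1,7): δ = 126.21°  ·
  (2,3): δ = 128.70°  ·
  (2,4): δ = 106.84°  ·
  (2,5): δ = 71.17°  ·
  (2,6): δ = 1.23°  ✓
  (2,7): δ = 48.73°  ·
  (3,4): δ = 158.14°  ·
  (3,5): δ = 122.47°  ·
  (3,6): δ = 50.07°  ·
  (3,7): δ = 2.57°  ✓
  (4,5): δ = 144.33°  ·
  (4,6): δ = 71.93°  ·
  (4,7): δ = 24.43°  ·
  (5,6): δ = 107.60°  ·
  (5,7): δ = 60.10°  ·
  (6,7): δ = 132.50°  ·
antipodal pairs: 4

count = 4; pairs: (0,4), (1,5), (2,6), (3,7)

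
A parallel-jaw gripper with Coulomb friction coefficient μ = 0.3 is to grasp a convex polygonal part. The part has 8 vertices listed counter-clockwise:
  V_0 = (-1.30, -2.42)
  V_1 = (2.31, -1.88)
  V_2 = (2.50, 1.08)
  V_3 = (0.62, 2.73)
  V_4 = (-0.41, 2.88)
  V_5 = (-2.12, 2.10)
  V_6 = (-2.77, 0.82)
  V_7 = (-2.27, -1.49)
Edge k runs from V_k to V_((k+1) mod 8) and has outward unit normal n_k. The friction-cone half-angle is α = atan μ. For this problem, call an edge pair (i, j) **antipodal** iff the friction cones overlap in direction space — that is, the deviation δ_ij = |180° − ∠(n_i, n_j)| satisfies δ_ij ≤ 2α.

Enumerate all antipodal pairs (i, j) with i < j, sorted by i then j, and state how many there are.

count = 5; pairs: (0,3), (0,4), (1,5), (1,6), (2,7)

α = atan 0.3 = 16.70°;  2α = 33.40°
n_0 = (+0.1479, -0.9890)
n_1 = (+0.9979, -0.0641)
n_2 = (+0.6596, +0.7516)
n_3 = (+0.1441, +0.9896)
n_4 = (-0.4150, +0.9098)
n_5 = (-0.8916, +0.4528)
n_6 = (-0.9774, -0.2116)
n_7 = (-0.6921, -0.7218)
  (0,1): δ = 102.18°  ·
  (0,2): δ = 49.78°  ·
  (0,3): δ = 16.79°  ✓
  (0,4): δ = 16.01°  ✓
  (0,5): δ = 54.57°  ·
  (0,6): δ = 93.71°  ·
  (0,7): δ = 127.70°  ·
  (1,2): δ = 127.60°  ·
  (1,3): δ = 94.61°  ·
  (1,4): δ = 61.81°  ·
  (1,5): δ = 23.25°  ✓
  (1,6): δ = 15.89°  ✓
  (1,7): δ = 49.88°  ·
  (2,3): δ = 147.01°  ·
  (2,4): δ = 114.21°  ·
  (2,5): δ = 75.65°  ·
  (2,6): δ = 36.51°  ·
  (2,7): δ = 2.52°  ✓
  (3,4): δ = 147.19°  ·
  (3,5): δ = 108.64°  ·
  (3,6): δ = 69.50°  ·
  (3,7): δ = 35.51°  ·
  (4,5): δ = 141.44°  ·
  (4,6): δ = 102.31°  ·
  (4,7): δ = 68.31°  ·
  (5,6): δ = 140.86°  ·
  (5,7): δ = 106.87°  ·
  (6,7): δ = 146.01°  ·
antipodal pairs: 5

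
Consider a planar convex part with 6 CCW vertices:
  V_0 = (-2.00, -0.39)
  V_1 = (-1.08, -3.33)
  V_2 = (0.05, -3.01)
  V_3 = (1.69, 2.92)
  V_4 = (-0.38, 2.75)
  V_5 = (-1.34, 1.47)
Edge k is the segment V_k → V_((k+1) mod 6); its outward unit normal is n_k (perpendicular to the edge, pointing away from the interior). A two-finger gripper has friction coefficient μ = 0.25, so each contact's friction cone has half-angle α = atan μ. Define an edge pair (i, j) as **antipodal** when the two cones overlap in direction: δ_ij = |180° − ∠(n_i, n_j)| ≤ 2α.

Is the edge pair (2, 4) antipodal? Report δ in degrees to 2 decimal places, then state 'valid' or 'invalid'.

α = atan 0.25 = 14.04°;  2α = 28.07°
edge 2: e_2 = (+1.64, +5.93);  n_2 = (+0.9638, -0.2666)
edge 4: e_4 = (-0.96, -1.28);  n_4 = (-0.8000, +0.6000)
∠(n_2, n_4) = 158.59°
δ = |180° − 158.59°| = 21.41°
21.41° ≤ 2α = 28.07°  →  valid

δ = 21.41°, valid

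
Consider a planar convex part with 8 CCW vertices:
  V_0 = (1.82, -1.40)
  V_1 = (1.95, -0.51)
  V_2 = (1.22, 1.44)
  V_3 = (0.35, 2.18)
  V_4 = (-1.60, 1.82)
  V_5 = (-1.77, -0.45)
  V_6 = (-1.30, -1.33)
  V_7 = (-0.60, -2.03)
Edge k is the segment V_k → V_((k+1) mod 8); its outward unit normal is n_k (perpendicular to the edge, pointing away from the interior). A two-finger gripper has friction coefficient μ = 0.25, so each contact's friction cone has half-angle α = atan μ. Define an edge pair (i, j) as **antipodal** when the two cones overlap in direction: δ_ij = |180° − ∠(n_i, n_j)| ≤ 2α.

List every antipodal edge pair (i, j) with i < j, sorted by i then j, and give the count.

count = 7; pairs: (0,4), (1,4), (1,5), (1,6), (2,5), (2,6), (3,7)

α = atan 0.25 = 14.04°;  2α = 28.07°
n_0 = (+0.9895, -0.1445)
n_1 = (+0.9365, +0.3506)
n_2 = (+0.6479, +0.7617)
n_3 = (-0.1815, +0.9834)
n_4 = (-0.9972, +0.0747)
n_5 = (-0.8821, -0.4711)
n_6 = (-0.7071, -0.7071)
n_7 = (+0.2519, -0.9677)
  (0,1): δ = 151.17°  ·
  (0,2): δ = 122.07°  ·
  (0,3): δ = 71.23°  ·
  (0,4): δ = 4.03°  ✓
  (0,5): δ = 36.42°  ·
  (0,6): δ = 53.31°  ·
  (0,7): δ = 112.90°  ·
  (1,2): δ = 150.91°  ·
  (1,3): δ = 100.06°  ·
  (1,4): δ = 24.81°  ✓
  (1,5): δ = 7.58°  ✓
  (1,6): δ = 24.48°  ✓
  (1,7): δ = 84.07°  ·
  (2,3): δ = 129.16°  ·
  (2,4): δ = 53.90°  ·
  (2,5): δ = 21.51°  ✓
  (2,6): δ = 4.62°  ✓
  (2,7): δ = 54.98°  ·
  (3,4): δ = 104.74°  ·
  (3,5): δ = 72.35°  ·
  (3,6): δ = 55.46°  ·
  (3,7): δ = 4.13°  ✓
  (4,5): δ = 147.61°  ·
  (4,6): δ = 130.72°  ·
  (4,7): δ = 71.13°  ·
  (5,6): δ = 163.11°  ·
  (5,7): δ = 103.51°  ·
  (6,7): δ = 120.41°  ·
antipodal pairs: 7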